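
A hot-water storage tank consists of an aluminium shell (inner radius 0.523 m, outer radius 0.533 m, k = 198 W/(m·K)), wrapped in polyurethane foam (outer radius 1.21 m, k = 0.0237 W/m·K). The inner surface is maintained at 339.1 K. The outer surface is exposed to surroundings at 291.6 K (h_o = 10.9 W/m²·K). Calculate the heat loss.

Q = 13.5 W

Series thermal resistances, inner to outer:
  R_aluminium = (1/0.523 − 1/0.533)/(4πk) = 0.03587/(4π·198) = 1.442×10^-5 K/W
  R_polyurethane foam = (1/0.533 − 1/1.21)/(4πk) = 1.050/(4π·0.0237) = 3.525 K/W
  R_conv,out = 1/(4πr²h) = 1/(4π·1.21²·10.9) = 0.004986 K/W
ΣR = 1.442×10^-5 + 3.525 + 0.004986 = 3.530 K/W
Q = ΔT/ΣR = (339.1 K − 291.6 K)/3.530 = 13.5 W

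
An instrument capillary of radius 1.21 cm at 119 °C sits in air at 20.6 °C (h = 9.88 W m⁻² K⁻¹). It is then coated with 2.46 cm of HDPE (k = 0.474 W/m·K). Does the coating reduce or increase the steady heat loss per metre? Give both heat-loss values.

Critical radius for a cylinder: r_cr = k/h = 0.0480 m = 4.80 cm.
Outer radius after coating: r₂ = 0.0121 + 0.0246 = 0.0367 m.
Since r₁ < r_cr and r₂ ≤ r_cr, the coating moves toward the maximum at r_cr — heat loss rises.
Bare: R = 1/(2πr₁h) = 1.331 m·K/W; Q = 98.4/1.331 = 73.9 W/m.
Coated: R = R_cond + R_conv = 0.8115 m·K/W; Q = 98.4/0.8115 = 121 W/m.

increases: 73.9 → 121 W/m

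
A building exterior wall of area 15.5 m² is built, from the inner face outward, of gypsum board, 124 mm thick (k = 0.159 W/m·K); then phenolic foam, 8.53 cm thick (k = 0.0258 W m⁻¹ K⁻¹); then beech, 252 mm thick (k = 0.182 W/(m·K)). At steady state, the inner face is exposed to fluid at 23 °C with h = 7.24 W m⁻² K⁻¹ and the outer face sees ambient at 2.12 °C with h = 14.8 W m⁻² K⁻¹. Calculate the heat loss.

Treat each layer as a resistance in series:
  R_conv,in = 1/(hA) = 1/(7.24·15.5) = 0.008911 K/W
  R_gypsum board = L/(kA) = 0.124/(0.159·15.5) = 0.05031 K/W
  R_phenolic foam = L/(kA) = 0.0853/(0.0258·15.5) = 0.2133 K/W
  R_beech = L/(kA) = 0.252/(0.182·15.5) = 0.08933 K/W
  R_conv,out = 1/(hA) = 1/(14.8·15.5) = 0.004359 K/W
ΣR = 0.008911 + 0.05031 + 0.2133 + 0.08933 + 0.004359 = 0.3662 K/W
Q = ΔT/ΣR = (23 °C − 2.12 °C)/0.3662 = 57.0 W

Q = 57.0 W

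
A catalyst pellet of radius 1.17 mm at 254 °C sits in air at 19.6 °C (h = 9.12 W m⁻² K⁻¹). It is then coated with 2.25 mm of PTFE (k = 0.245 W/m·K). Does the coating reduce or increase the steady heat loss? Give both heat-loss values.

Critical radius for a sphere: r_cr = 2k/h = 0.0537 m = 5.37 cm.
Outer radius after coating: r₂ = 0.00117 + 0.00225 = 0.00342 m.
Since r₁ < r_cr and r₂ ≤ r_cr, the coating moves toward the maximum at r_cr — heat loss rises.
Bare: R = 1/(4πr₁²h) = 6374 K/W; Q = 234.4/6374 = 0.0368 W.
Coated: R = R_cond + R_conv = 928.6 K/W; Q = 234.4/928.6 = 0.252 W.

increases: 0.0368 → 0.252 W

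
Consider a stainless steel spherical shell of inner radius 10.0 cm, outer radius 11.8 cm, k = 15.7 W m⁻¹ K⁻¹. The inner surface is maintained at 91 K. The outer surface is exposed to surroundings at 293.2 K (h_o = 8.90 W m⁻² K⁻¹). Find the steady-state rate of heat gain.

Resistance network (inner→outer):
  R_stainless steel = (1/0.100 − 1/0.118)/(4πk) = 1.525/(4π·15.7) = 0.007732 K/W
  R_conv,out = 1/(4πr²h) = 1/(4π·0.118²·8.90) = 0.6421 K/W
ΣR = 0.007732 + 0.6421 = 0.6498 K/W
Q = ΔT/ΣR = (91 K − 293.2 K)/0.6498 = -311 W
(Negative Q ⇒ heat flows inward; heat gain = 311 W.)

Q = 311 W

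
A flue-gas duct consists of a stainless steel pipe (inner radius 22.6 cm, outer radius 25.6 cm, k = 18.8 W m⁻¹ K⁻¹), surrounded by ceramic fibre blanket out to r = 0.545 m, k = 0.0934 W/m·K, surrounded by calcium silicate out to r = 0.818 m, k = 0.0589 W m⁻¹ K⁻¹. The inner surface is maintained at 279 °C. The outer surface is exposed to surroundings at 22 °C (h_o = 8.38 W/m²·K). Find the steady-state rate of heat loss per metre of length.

Series thermal resistances, inner to outer:
  R'_stainless steel = ln(0.256/0.226)/(2πk) = 0.1246/(2π·18.8) = 0.001055 m·K/W
  R'_ceramic fibre blanket = ln(0.545/0.256)/(2πk) = 0.7556/(2π·0.0934) = 1.288 m·K/W
  R'_calcium silicate = ln(0.818/0.545)/(2πk) = 0.4061/(2π·0.0589) = 1.097 m·K/W
  R'_conv,out = 1/(2πr h) = 1/(2π·0.818·8.38) = 0.02322 m·K/W
ΣR = 0.001055 + 1.288 + 1.097 + 0.02322 = 2.409 m·K/W
Q' = ΔT/ΣR = (279 °C − 22 °C)/2.409 = 107 W/m

Q' = 107 W/m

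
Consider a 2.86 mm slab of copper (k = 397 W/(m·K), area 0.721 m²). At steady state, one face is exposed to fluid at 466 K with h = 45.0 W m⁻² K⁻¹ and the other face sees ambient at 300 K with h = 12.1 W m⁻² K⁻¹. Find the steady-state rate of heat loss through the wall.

Series thermal resistances, inner to outer:
  R_conv,in = 1/(hA) = 1/(45.0·0.721) = 0.03082 K/W
  R_copper = L/(kA) = 0.00286/(397·0.721) = 9.992×10^-6 K/W
  R_conv,out = 1/(hA) = 1/(12.1·0.721) = 0.1146 K/W
ΣR = 0.03082 + 9.992×10^-6 + 0.1146 = 0.1454 K/W
Q = ΔT/ΣR = (466 K − 300 K)/0.1454 = 1140 W

Q = 1140 W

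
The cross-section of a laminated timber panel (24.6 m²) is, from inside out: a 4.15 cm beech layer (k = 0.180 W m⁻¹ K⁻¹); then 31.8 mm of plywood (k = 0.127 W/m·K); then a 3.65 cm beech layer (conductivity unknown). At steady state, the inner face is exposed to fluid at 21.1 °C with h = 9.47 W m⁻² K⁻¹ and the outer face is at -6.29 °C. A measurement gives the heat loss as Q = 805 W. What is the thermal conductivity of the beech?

ΣR = ΔT/Q = |21.1 − -6.29|/805 = 0.03402 K/W
Known resistances:
  R_conv,in = 1/(hA) = 1/(9.47·24.6) = 0.004293 K/W
  R_beech = L/(kA) = 0.0415/(0.180·24.6) = 0.009372 K/W
  R_plywood = L/(kA) = 0.0318/(0.127·24.6) = 0.01018 K/W
R_beech = ΣR − ΣR_known = 0.03402 − 0.02384 = 0.01018 K/W
L/(kA) = 0.01018 ⇒ k = 0.0365/(0.01018·24.6) = 0.146 W/m·K

k = 0.146 W/m·K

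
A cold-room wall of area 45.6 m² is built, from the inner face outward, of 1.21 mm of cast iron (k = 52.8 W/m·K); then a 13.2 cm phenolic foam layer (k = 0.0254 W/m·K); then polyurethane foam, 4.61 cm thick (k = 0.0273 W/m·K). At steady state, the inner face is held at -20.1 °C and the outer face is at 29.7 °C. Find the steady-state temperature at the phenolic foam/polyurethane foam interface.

T = 17.5 °C

Resistance network (inner→outer):
  R_cast iron = L/(kA) = 0.00121/(52.8·45.6) = 5.026×10^-7 K/W
  R_phenolic foam = L/(kA) = 0.132/(0.0254·45.6) = 0.1140 K/W
  R_polyurethane foam = L/(kA) = 0.0461/(0.0273·45.6) = 0.03703 K/W
ΣR = 5.026×10^-7 + 0.1140 + 0.03703 = 0.1510 K/W
Q = ΔT/ΣR = (-20.1 °C − 29.7 °C)/0.1510 = -329.8 W
From the inner boundary to the phenolic foam/polyurethane foam interface, ΣR_partial = 0.1140 K/W.
T_interface = T_in − Q·ΣR_partial = -20.1 °C − (-329.8)(0.1140) = 17.5 °C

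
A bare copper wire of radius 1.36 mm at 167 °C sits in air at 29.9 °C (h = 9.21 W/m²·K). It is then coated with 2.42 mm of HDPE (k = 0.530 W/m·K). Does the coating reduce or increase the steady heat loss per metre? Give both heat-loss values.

increases: 10.8 → 28.1 W/m

Critical radius for a cylinder: r_cr = k/h = 0.0575 m = 5.75 cm.
Outer radius after coating: r₂ = 0.00136 + 0.00242 = 0.00378 m.
Since r₁ < r_cr and r₂ ≤ r_cr, the coating moves toward the maximum at r_cr — heat loss rises.
Bare: R = 1/(2πr₁h) = 12.71 m·K/W; Q = 137.1/12.71 = 10.8 W/m.
Coated: R = R_cond + R_conv = 4.879 m·K/W; Q = 137.1/4.879 = 28.1 W/m.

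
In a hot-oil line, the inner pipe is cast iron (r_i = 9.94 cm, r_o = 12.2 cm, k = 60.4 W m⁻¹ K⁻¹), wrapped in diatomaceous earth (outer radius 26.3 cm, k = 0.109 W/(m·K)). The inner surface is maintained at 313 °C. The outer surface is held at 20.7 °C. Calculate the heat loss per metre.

Q' = 260 W/m

Series thermal resistances, inner to outer:
  R'_cast iron = ln(0.122/0.0994)/(2πk) = 0.2049/(2π·60.4) = 5.398×10^-4 m·K/W
  R'_diatomaceous earth = ln(0.263/0.122)/(2πk) = 0.7681/(2π·0.109) = 1.122 m·K/W
ΣR = 5.398×10^-4 + 1.122 = 1.123 m·K/W
Q' = ΔT/ΣR = (313 °C − 20.7 °C)/1.123 = 260 W/m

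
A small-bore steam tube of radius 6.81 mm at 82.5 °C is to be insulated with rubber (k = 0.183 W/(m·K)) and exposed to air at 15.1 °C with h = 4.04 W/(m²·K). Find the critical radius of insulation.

For a cylinder, r_cr = k_ins/h = 0.183/4.04 = 0.0453 m = 4.53 cm

r_cr = 4.53 cm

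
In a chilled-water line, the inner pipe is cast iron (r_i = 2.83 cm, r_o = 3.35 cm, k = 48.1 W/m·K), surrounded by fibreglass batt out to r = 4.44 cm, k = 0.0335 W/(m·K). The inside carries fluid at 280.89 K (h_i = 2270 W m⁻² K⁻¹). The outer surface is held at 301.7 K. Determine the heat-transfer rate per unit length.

Q' = 15.5 W/m

Resistance network (inner→outer):
  R'_conv,in = 1/(2πr h) = 1/(2π·0.0283·2270) = 0.002477 m·K/W
  R'_cast iron = ln(0.0335/0.0283)/(2πk) = 0.1687/(2π·48.1) = 5.581×10^-4 m·K/W
  R'_fibreglass batt = ln(0.0444/0.0335)/(2πk) = 0.2817/(2π·0.0335) = 1.338 m·K/W
ΣR = 0.002477 + 5.581×10^-4 + 1.338 = 1.341 m·K/W
Q' = ΔT/ΣR = (280.89 K − 301.7 K)/1.341 = -15.5 W/m
(Negative Q' ⇒ heat flows inward; heat gain = 15.5 W/m.)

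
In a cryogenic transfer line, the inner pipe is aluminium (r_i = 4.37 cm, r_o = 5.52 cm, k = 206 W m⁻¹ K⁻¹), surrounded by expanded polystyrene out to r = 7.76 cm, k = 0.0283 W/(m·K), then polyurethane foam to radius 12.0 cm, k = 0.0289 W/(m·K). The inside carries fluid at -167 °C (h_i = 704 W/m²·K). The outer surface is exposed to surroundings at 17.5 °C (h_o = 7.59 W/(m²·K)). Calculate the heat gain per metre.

Resistance network (inner→outer):
  R'_conv,in = 1/(2πr h) = 1/(2π·0.0437·704) = 0.005173 m·K/W
  R'_aluminium = ln(0.0552/0.0437)/(2πk) = 0.2336/(2π·206) = 1.805×10^-4 m·K/W
  R'_expanded polystyrene = ln(0.0776/0.0552)/(2πk) = 0.3406/(2π·0.0283) = 1.916 m·K/W
  R'_polyurethane foam = ln(0.120/0.0776)/(2πk) = 0.4359/(2π·0.0289) = 2.401 m·K/W
  R'_conv,out = 1/(2πr h) = 1/(2π·0.120·7.59) = 0.1747 m·K/W
ΣR = 0.005173 + 1.805×10^-4 + 1.916 + 2.401 + 0.1747 = 4.497 m·K/W
Q' = ΔT/ΣR = (-167 °C − 17.5 °C)/4.497 = -41.0 W/m
(Negative Q' ⇒ heat flows inward; heat gain = 41.0 W/m.)

Q' = 41.0 W/m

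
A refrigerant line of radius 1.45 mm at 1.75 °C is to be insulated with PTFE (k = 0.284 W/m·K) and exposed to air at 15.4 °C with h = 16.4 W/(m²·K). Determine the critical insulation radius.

For a cylinder, r_cr = k_ins/h = 0.284/16.4 = 0.0173 m = 1.73 cm

r_cr = 1.73 cm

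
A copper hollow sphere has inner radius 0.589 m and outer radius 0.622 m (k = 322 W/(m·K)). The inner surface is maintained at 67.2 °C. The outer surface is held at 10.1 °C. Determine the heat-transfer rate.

Q = 2570 kW

Q = 4πk·ΔT/(1/r₁ − 1/r₂) = 4π × 322 × 57.1 / (1/0.589 − 1/0.622) = 2.57×10^6 W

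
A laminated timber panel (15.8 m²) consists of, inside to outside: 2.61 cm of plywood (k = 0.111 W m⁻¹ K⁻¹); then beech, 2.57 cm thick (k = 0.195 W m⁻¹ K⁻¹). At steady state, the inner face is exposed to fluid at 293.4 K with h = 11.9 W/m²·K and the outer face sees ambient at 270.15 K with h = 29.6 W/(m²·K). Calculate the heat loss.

Resistance network (inner→outer):
  R_conv,in = 1/(hA) = 1/(11.9·15.8) = 0.005319 K/W
  R_plywood = L/(kA) = 0.0261/(0.111·15.8) = 0.01488 K/W
  R_beech = L/(kA) = 0.0257/(0.195·15.8) = 0.008341 K/W
  R_conv,out = 1/(hA) = 1/(29.6·15.8) = 0.002138 K/W
ΣR = 0.005319 + 0.01488 + 0.008341 + 0.002138 = 0.03068 K/W
Q = ΔT/ΣR = (293.4 K − 270.15 K)/0.03068 = 758 W

Q = 758 W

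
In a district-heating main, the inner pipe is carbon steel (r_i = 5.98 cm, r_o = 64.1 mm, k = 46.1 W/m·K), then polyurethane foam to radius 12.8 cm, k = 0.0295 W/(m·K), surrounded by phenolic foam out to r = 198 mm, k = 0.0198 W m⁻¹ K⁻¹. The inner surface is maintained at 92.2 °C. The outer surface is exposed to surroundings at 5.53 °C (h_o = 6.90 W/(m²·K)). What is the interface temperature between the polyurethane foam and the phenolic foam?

T = 48.2 °C

Series thermal resistances, inner to outer:
  R'_carbon steel = ln(0.0641/0.0598)/(2πk) = 0.06944/(2π·46.1) = 2.397×10^-4 m·K/W
  R'_polyurethane foam = ln(0.128/0.0641)/(2πk) = 0.6916/(2π·0.0295) = 3.731 m·K/W
  R'_phenolic foam = ln(0.198/0.128)/(2πk) = 0.4362/(2π·0.0198) = 3.507 m·K/W
  R'_conv,out = 1/(2πr h) = 1/(2π·0.198·6.90) = 0.1165 m·K/W
ΣR = 2.397×10^-4 + 3.731 + 3.507 + 0.1165 = 7.355 m·K/W
Q' = ΔT/ΣR = (92.2 °C − 5.53 °C)/7.355 = 11.78 W/m
From the inner boundary to the polyurethane foam/phenolic foam interface, ΣR_partial = 3.731 m·K/W.
T_interface = T_in − Q'·ΣR_partial = 92.2 °C − (11.78)(3.731) = 48.2 °C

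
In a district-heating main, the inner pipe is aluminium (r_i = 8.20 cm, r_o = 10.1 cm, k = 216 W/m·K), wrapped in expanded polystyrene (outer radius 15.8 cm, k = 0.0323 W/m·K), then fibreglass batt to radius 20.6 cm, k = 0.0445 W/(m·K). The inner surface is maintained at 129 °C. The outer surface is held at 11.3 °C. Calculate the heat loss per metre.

Resistance network (inner→outer):
  R'_aluminium = ln(0.101/0.0820)/(2πk) = 0.2084/(2π·216) = 1.536×10^-4 m·K/W
  R'_expanded polystyrene = ln(0.158/0.101)/(2πk) = 0.4475/(2π·0.0323) = 2.205 m·K/W
  R'_fibreglass batt = ln(0.206/0.158)/(2πk) = 0.2653/(2π·0.0445) = 0.9488 m·K/W
ΣR = 1.536×10^-4 + 2.205 + 0.9488 = 3.154 m·K/W
Q' = ΔT/ΣR = (129 °C − 11.3 °C)/3.154 = 37.3 W/m

Q' = 37.3 W/m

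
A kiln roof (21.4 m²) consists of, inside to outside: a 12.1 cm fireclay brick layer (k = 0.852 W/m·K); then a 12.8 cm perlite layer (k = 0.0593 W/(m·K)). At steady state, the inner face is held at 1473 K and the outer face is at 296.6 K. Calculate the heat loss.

Treat each layer as a resistance in series:
  R_fireclay brick = L/(kA) = 0.121/(0.852·21.4) = 0.006636 K/W
  R_perlite = L/(kA) = 0.128/(0.0593·21.4) = 0.1009 K/W
ΣR = 0.006636 + 0.1009 = 0.1075 K/W
Q = ΔT/ΣR = (1473 K − 296.6 K)/0.1075 = 10900 W

Q = 10900 W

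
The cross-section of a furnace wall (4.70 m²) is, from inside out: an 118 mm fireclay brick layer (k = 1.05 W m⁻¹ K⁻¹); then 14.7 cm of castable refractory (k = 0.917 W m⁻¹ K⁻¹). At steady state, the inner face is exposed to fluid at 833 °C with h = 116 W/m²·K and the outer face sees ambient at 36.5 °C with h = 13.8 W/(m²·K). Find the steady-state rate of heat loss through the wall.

Q = 10.6 kW

Series thermal resistances, inner to outer:
  R_conv,in = 1/(hA) = 1/(116·4.70) = 0.001834 K/W
  R_fireclay brick = L/(kA) = 0.118/(1.05·4.70) = 0.02391 K/W
  R_castable refractory = L/(kA) = 0.147/(0.917·4.70) = 0.03411 K/W
  R_conv,out = 1/(hA) = 1/(13.8·4.70) = 0.01542 K/W
ΣR = 0.001834 + 0.02391 + 0.03411 + 0.01542 = 0.07527 K/W
Q = ΔT/ΣR = (833 °C − 36.5 °C)/0.07527 = 10600 W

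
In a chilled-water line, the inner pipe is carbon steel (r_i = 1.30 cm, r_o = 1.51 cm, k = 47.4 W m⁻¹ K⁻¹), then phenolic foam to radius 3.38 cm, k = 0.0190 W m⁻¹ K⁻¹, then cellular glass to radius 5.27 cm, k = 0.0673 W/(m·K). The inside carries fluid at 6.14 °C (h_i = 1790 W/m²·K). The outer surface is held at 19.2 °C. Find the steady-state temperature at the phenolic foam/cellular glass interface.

T = 17.4 °C

Resistance network (inner→outer):
  R'_conv,in = 1/(2πr h) = 1/(2π·0.0130·1790) = 0.006839 m·K/W
  R'_carbon steel = ln(0.0151/0.0130)/(2πk) = 0.1497/(2π·47.4) = 5.028×10^-4 m·K/W
  R'_phenolic foam = ln(0.0338/0.0151)/(2πk) = 0.8058/(2π·0.0190) = 6.750 m·K/W
  R'_cellular glass = ln(0.0527/0.0338)/(2πk) = 0.4442/(2π·0.0673) = 1.050 m·K/W
ΣR = 0.006839 + 5.028×10^-4 + 6.750 + 1.050 = 7.807 m·K/W
Q' = ΔT/ΣR = (6.14 °C − 19.2 °C)/7.807 = -1.673 W/m
From the inner boundary to the phenolic foam/cellular glass interface, ΣR_partial = 6.757 m·K/W.
T_interface = T_in − Q'·ΣR_partial = 6.14 °C − (-1.673)(6.757) = 17.4 °C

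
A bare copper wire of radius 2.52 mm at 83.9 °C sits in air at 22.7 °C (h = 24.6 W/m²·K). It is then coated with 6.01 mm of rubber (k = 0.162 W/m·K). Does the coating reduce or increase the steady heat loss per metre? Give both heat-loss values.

Critical radius for a cylinder: r_cr = k/h = 0.00659 m = 0.659 cm.
Outer radius after coating: r₂ = 0.00252 + 0.00601 = 0.00853 m.
r₁ < r_cr < r₂: heat loss rises to a maximum at r_cr then falls. Whether the coating helps depends on whether Q(r₂) has dropped back below Q(r₁).
Bare: R = 1/(2πr₁h) = 2.567 m·K/W; Q = 61.2/2.567 = 23.8 W/m.
Coated: R = R_cond + R_conv = 1.956 m·K/W; Q = 61.2/1.956 = 31.3 W/m.

increases: 23.8 → 31.3 W/m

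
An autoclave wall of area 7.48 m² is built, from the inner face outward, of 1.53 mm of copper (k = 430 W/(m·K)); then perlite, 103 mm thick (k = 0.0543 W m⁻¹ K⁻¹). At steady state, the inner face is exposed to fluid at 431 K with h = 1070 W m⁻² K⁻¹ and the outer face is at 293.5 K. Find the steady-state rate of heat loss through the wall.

Resistance network (inner→outer):
  R_conv,in = 1/(hA) = 1/(1070·7.48) = 1.249×10^-4 K/W
  R_copper = L/(kA) = 0.00153/(430·7.48) = 4.757×10^-7 K/W
  R_perlite = L/(kA) = 0.103/(0.0543·7.48) = 0.2536 K/W
ΣR = 1.249×10^-4 + 4.757×10^-7 + 0.2536 = 0.2537 K/W
Q = ΔT/ΣR = (431 K − 293.5 K)/0.2537 = 542 W

Q = 542 W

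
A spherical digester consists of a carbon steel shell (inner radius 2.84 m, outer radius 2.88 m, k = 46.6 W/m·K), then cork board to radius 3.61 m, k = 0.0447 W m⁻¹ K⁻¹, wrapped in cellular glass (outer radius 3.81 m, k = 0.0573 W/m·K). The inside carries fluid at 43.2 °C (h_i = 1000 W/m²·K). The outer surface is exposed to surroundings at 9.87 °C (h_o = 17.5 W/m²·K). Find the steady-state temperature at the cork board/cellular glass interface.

Series thermal resistances, inner to outer:
  R_conv,in = 1/(4πr²h) = 1/(4π·2.84²·1000) = 9.866×10^-6 K/W
  R_carbon steel = (1/2.84 − 1/2.88)/(4πk) = 0.004890/(4π·46.6) = 8.351×10^-6 K/W
  R_cork board = (1/2.88 − 1/3.61)/(4πk) = 0.07021/(4π·0.0447) = 0.1250 K/W
  R_cellular glass = (1/3.61 − 1/3.81)/(4πk) = 0.01454/(4π·0.0573) = 0.02019 K/W
  R_conv,out = 1/(4πr²h) = 1/(4π·3.81²·17.5) = 3.133×10^-4 K/W
ΣR = 9.866×10^-6 + 8.351×10^-6 + 0.1250 + 0.02019 + 3.133×10^-4 = 0.1455 K/W
Q = ΔT/ΣR = (43.2 °C − 9.87 °C)/0.1455 = 229.1 W
From the inner boundary to the cork board/cellular glass interface, ΣR_partial = 0.1250 K/W.
T_interface = T_in − Q·ΣR_partial = 43.2 °C − (229.1)(0.1250) = 14.6 °C

T = 14.6 °C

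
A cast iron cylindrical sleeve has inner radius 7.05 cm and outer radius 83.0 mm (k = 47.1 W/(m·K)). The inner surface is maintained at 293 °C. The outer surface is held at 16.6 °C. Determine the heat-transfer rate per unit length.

Q' = 501 kW/m

Q' = 2πk·ΔT/ln(r₂/r₁) = 2π × 47.1 × 276.4 / ln(0.0830/0.0705) = 5.01×10^5 W/m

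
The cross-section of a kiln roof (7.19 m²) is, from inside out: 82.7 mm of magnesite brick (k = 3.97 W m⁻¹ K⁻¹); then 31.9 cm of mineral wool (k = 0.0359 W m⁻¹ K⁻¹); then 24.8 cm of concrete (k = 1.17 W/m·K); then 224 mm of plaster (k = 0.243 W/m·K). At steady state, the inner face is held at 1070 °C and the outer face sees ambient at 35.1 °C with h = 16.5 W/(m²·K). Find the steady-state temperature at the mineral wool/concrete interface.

Resistance network (inner→outer):
  R_magnesite brick = L/(kA) = 0.0827/(3.97·7.19) = 0.002897 K/W
  R_mineral wool = L/(kA) = 0.319/(0.0359·7.19) = 1.236 K/W
  R_concrete = L/(kA) = 0.248/(1.17·7.19) = 0.02948 K/W
  R_plaster = L/(kA) = 0.224/(0.243·7.19) = 0.1282 K/W
  R_conv,out = 1/(hA) = 1/(16.5·7.19) = 0.008429 K/W
ΣR = 0.002897 + 1.236 + 0.02948 + 0.1282 + 0.008429 = 1.405 K/W
Q = ΔT/ΣR = (1070 °C − 35.1 °C)/1.405 = 736.6 W
From the inner boundary to the mineral wool/concrete interface, ΣR_partial = 1.239 K/W.
T_interface = T_in − Q·ΣR_partial = 1070 °C − (736.6)(1.239) = 157 °C

T = 157 °C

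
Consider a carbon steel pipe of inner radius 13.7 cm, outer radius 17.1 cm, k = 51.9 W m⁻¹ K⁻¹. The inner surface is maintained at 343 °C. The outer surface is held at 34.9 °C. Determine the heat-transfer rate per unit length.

Q' = 453 kW/m

Q' = 2πk·ΔT/ln(r₂/r₁) = 2π × 51.9 × 308.1 / ln(0.171/0.137) = 4.53×10^5 W/m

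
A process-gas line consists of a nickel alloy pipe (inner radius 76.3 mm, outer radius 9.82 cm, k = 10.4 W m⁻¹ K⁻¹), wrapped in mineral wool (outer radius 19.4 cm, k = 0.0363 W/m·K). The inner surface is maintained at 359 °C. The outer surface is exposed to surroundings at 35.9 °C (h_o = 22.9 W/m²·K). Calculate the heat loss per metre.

Treat each layer as a resistance in series:
  R'_nickel alloy = ln(0.0982/0.0763)/(2πk) = 0.2523/(2π·10.4) = 0.003862 m·K/W
  R'_mineral wool = ln(0.194/0.0982)/(2πk) = 0.6809/(2π·0.0363) = 2.985 m·K/W
  R'_conv,out = 1/(2πr h) = 1/(2π·0.194·22.9) = 0.03582 m·K/W
ΣR = 0.003862 + 2.985 + 0.03582 = 3.025 m·K/W
Q' = ΔT/ΣR = (359 °C − 35.9 °C)/3.025 = 107 W/m

Q' = 107 W/m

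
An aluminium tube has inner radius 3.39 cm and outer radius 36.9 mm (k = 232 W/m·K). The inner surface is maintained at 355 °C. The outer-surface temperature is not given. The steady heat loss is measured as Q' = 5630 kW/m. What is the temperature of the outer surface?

T_out = 27.5 °C

Sum the resistances:
  R'_aluminium = ln(0.0369/0.0339)/(2πk) = 0.08480/(2π·232) = 5.817×10^-5 m·K/W
ΣR = 5.817×10^-5 m·K/W
ΔT = Q'·ΣR = 5.63×10^6 × 5.817×10^-5 = 327.5 K
Heat flows outward, so T_out = T_in − ΔT = 355 − 327.5 = 27.5 °C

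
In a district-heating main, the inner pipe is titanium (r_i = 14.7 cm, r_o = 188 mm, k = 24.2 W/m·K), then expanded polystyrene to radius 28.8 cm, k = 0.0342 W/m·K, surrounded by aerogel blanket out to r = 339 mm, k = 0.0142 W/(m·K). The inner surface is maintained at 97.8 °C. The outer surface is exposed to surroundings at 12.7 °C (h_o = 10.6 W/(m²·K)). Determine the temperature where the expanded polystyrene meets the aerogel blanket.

T = 54.0 °C

Treat each layer as a resistance in series:
  R'_titanium = ln(0.188/0.147)/(2πk) = 0.2460/(2π·24.2) = 0.001618 m·K/W
  R'_expanded polystyrene = ln(0.288/0.188)/(2πk) = 0.4265/(2π·0.0342) = 1.985 m·K/W
  R'_aerogel blanket = ln(0.339/0.288)/(2πk) = 0.1630/(2π·0.0142) = 1.827 m·K/W
  R'_conv,out = 1/(2πr h) = 1/(2π·0.339·10.6) = 0.04429 m·K/W
ΣR = 0.001618 + 1.985 + 1.827 + 0.04429 = 3.858 m·K/W
Q' = ΔT/ΣR = (97.8 °C − 12.7 °C)/3.858 = 22.06 W/m
From the inner boundary to the expanded polystyrene/aerogel blanket interface, ΣR_partial = 1.987 m·K/W.
T_interface = T_in − Q'·ΣR_partial = 97.8 °C − (22.06)(1.987) = 54.0 °C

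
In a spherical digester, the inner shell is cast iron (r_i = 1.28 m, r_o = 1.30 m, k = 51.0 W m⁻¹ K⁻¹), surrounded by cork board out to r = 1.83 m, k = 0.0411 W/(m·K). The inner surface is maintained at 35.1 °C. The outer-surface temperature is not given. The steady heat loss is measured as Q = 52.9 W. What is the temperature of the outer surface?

T_out = 12.3 °C

Sum the resistances:
  R_cast iron = (1/1.28 − 1/1.30)/(4πk) = 0.01202/(4π·51.0) = 1.875×10^-5 K/W
  R_cork board = (1/1.30 − 1/1.83)/(4πk) = 0.2228/(4π·0.0411) = 0.4313 K/W
ΣR = 0.4314 K/W
ΔT = Q·ΣR = 52.9 × 0.4314 = 22.82 K
Heat flows outward, so T_out = T_in − ΔT = 35.1 − 22.82 = 12.3 °C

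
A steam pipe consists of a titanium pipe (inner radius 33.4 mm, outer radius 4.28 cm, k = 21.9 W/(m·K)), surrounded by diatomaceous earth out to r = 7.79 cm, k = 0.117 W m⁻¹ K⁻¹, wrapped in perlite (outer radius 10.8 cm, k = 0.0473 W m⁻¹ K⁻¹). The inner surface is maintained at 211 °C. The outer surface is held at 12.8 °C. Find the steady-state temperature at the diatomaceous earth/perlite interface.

Resistance network (inner→outer):
  R'_titanium = ln(0.0428/0.0334)/(2πk) = 0.2480/(2π·21.9) = 0.001802 m·K/W
  R'_diatomaceous earth = ln(0.0779/0.0428)/(2πk) = 0.5989/(2π·0.117) = 0.8147 m·K/W
  R'_perlite = ln(0.108/0.0779)/(2πk) = 0.3267/(2π·0.0473) = 1.099 m·K/W
ΣR = 0.001802 + 0.8147 + 1.099 = 1.916 m·K/W
Q' = ΔT/ΣR = (211 °C − 12.8 °C)/1.916 = 103.4 W/m
From the inner boundary to the diatomaceous earth/perlite interface, ΣR_partial = 0.8165 m·K/W.
T_interface = T_in − Q'·ΣR_partial = 211 °C − (103.4)(0.8165) = 127 °C

T = 127 °C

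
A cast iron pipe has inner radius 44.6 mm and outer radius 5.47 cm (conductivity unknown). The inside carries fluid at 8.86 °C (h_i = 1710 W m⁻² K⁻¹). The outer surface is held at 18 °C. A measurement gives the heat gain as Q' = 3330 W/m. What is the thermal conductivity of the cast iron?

k = 49.4 W/m·K

ΣR = ΔT/Q' = |8.86 − 18|/3330 = 0.002745 m·K/W
Known resistances:
  R'_conv,in = 1/(2πr h) = 1/(2π·0.0446·1710) = 0.002087 m·K/W
R_cast iron = ΣR − ΣR_known = 0.002745 − 0.002087 = 6.580×10^-4 m·K/W
ln(r₂/r₁)/(2πk) = 6.580×10^-4 ⇒ k = 0.2041/(2π·6.580×10^-4) = 49.4 W/m·K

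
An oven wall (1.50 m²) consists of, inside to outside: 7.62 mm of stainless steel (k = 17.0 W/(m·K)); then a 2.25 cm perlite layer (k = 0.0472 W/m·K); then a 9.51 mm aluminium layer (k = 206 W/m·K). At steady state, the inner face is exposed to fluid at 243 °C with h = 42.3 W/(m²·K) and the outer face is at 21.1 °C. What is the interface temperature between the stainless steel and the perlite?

Treat each layer as a resistance in series:
  R_conv,in = 1/(hA) = 1/(42.3·1.50) = 0.01576 K/W
  R_stainless steel = L/(kA) = 0.00762/(17.0·1.50) = 2.988×10^-4 K/W
  R_perlite = L/(kA) = 0.0225/(0.0472·1.50) = 0.3178 K/W
  R_aluminium = L/(kA) = 0.00951/(206·1.50) = 3.078×10^-5 K/W
ΣR = 0.01576 + 2.988×10^-4 + 0.3178 + 3.078×10^-5 = 0.3339 K/W
Q = ΔT/ΣR = (243 °C − 21.1 °C)/0.3339 = 664.6 W
From the inner boundary to the stainless steel/perlite interface, ΣR_partial = 0.01606 K/W.
T_interface = T_in − Q·ΣR_partial = 243 °C − (664.6)(0.01606) = 232 °C

T = 232 °C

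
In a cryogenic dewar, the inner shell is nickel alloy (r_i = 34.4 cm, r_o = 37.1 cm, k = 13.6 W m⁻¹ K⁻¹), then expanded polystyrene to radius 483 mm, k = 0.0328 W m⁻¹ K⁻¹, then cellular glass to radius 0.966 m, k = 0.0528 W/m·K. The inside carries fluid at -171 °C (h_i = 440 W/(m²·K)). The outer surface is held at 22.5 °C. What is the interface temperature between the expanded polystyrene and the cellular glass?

Resistance network (inner→outer):
  R_conv,in = 1/(4πr²h) = 1/(4π·0.344²·440) = 0.001528 K/W
  R_nickel alloy = (1/0.344 − 1/0.371)/(4πk) = 0.2116/(4π·13.6) = 0.001238 K/W
  R_expanded polystyrene = (1/0.371 − 1/0.483)/(4πk) = 0.6250/(4π·0.0328) = 1.516 K/W
  R_cellular glass = (1/0.483 − 1/0.966)/(4πk) = 1.035/(4π·0.0528) = 1.560 K/W
ΣR = 0.001528 + 0.001238 + 1.516 + 1.560 = 3.079 K/W
Q = ΔT/ΣR = (-171 °C − 22.5 °C)/3.079 = -62.85 W
From the inner boundary to the expanded polystyrene/cellular glass interface, ΣR_partial = 1.519 K/W.
T_interface = T_in − Q·ΣR_partial = -171 °C − (-62.85)(1.519) = -75.5 °C

T = -75.5 °C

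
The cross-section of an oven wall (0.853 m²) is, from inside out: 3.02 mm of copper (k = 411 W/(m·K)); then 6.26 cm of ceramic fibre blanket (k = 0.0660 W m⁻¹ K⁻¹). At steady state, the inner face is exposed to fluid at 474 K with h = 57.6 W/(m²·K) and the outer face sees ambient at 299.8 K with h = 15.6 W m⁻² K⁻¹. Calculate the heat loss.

Q = 144 W

Treat each layer as a resistance in series:
  R_conv,in = 1/(hA) = 1/(57.6·0.853) = 0.02035 K/W
  R_copper = L/(kA) = 0.00302/(411·0.853) = 8.614×10^-6 K/W
  R_ceramic fibre blanket = L/(kA) = 0.0626/(0.0660·0.853) = 1.112 K/W
  R_conv,out = 1/(hA) = 1/(15.6·0.853) = 0.07515 K/W
ΣR = 0.02035 + 8.614×10^-6 + 1.112 + 0.07515 = 1.208 K/W
Q = ΔT/ΣR = (474 K − 299.8 K)/1.208 = 144 W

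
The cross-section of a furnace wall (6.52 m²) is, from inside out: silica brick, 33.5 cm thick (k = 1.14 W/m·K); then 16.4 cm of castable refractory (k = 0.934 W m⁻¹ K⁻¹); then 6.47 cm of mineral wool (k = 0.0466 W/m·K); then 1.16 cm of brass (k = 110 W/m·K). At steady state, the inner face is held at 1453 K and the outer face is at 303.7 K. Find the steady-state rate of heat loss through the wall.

Q = 4.03 kW

Series thermal resistances, inner to outer:
  R_silica brick = L/(kA) = 0.335/(1.14·6.52) = 0.04507 K/W
  R_castable refractory = L/(kA) = 0.164/(0.934·6.52) = 0.02693 K/W
  R_mineral wool = L/(kA) = 0.0647/(0.0466·6.52) = 0.2129 K/W
  R_brass = L/(kA) = 0.0116/(110·6.52) = 1.617×10^-5 K/W
ΣR = 0.04507 + 0.02693 + 0.2129 + 1.617×10^-5 = 0.2849 K/W
Q = ΔT/ΣR = (1453 K − 303.7 K)/0.2849 = 4030 W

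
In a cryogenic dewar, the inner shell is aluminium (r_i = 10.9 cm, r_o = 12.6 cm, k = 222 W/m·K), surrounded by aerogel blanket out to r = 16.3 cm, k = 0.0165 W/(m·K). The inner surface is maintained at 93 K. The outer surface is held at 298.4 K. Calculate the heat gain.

Resistance network (inner→outer):
  R_aluminium = (1/0.109 − 1/0.126)/(4πk) = 1.238/(4π·222) = 4.437×10^-4 K/W
  R_aerogel blanket = (1/0.126 − 1/0.163)/(4πk) = 1.802/(4π·0.0165) = 8.689 K/W
ΣR = 4.437×10^-4 + 8.689 = 8.689 K/W
Q = ΔT/ΣR = (93 K − 298.4 K)/8.689 = -23.6 W
(Negative Q ⇒ heat flows inward; heat gain = 23.6 W.)

Q = 23.6 W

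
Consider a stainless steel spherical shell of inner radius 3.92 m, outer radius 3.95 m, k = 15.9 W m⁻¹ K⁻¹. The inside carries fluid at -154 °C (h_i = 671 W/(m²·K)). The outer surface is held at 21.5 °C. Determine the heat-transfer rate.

Q = 1.01×10^7 W

Treat each layer as a resistance in series:
  R_conv,in = 1/(4πr²h) = 1/(4π·3.92²·671) = 7.718×10^-6 K/W
  R_stainless steel = (1/3.92 − 1/3.95)/(4πk) = 0.001937/(4π·15.9) = 9.697×10^-6 K/W
ΣR = 7.718×10^-6 + 9.697×10^-6 = 1.742×10^-5 K/W
Q = ΔT/ΣR = (-154 °C − 21.5 °C)/1.742×10^-5 = -1.01×10^7 W
(Negative Q ⇒ heat flows inward; heat gain = 1.01×10^7 W.)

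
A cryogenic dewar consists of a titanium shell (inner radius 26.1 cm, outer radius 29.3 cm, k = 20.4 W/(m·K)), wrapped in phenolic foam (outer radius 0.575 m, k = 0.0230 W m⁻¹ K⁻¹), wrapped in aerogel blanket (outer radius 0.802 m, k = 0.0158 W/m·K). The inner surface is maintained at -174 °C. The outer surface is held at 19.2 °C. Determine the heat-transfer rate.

Series thermal resistances, inner to outer:
  R_titanium = (1/0.261 − 1/0.293)/(4πk) = 0.4184/(4π·20.4) = 0.001632 K/W
  R_phenolic foam = (1/0.293 − 1/0.575)/(4πk) = 1.674/(4π·0.0230) = 5.791 K/W
  R_aerogel blanket = (1/0.575 − 1/0.802)/(4πk) = 0.4922/(4π·0.0158) = 2.479 K/W
ΣR = 0.001632 + 5.791 + 2.479 = 8.272 K/W
Q = ΔT/ΣR = (-174 °C − 19.2 °C)/8.272 = -23.4 W
(Negative Q ⇒ heat flows inward; heat gain = 23.4 W.)

Q = 23.4 W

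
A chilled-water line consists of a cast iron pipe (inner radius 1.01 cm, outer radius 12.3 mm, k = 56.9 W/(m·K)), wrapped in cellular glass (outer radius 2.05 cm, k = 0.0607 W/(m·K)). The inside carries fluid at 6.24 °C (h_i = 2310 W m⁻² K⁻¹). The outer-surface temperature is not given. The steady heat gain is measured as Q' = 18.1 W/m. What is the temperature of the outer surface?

Sum the resistances:
  R'_conv,in = 1/(2πr h) = 1/(2π·0.0101·2310) = 0.006822 m·K/W
  R'_cast iron = ln(0.0123/0.0101)/(2πk) = 0.1971/(2π·56.9) = 5.512×10^-4 m·K/W
  R'_cellular glass = ln(0.0205/0.0123)/(2πk) = 0.5108/(2π·0.0607) = 1.339 m·K/W
ΣR = 1.347 m·K/W
ΔT = Q'·ΣR = 18.1 × 1.347 = 24.38 K
Heat flows inward, so T_out = T_in + ΔT = 6.24 + 24.38 = 30.6 °C

T_out = 30.6 °C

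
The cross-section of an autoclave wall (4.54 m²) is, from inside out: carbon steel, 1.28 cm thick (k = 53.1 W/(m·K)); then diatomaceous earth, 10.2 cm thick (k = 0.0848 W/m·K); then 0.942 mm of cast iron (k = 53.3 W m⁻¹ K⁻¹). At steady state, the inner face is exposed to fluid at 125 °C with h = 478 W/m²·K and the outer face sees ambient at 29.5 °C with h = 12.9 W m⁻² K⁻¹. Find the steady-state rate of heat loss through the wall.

Treat each layer as a resistance in series:
  R_conv,in = 1/(hA) = 1/(478·4.54) = 4.608×10^-4 K/W
  R_carbon steel = L/(kA) = 0.0128/(53.1·4.54) = 5.310×10^-5 K/W
  R_diatomaceous earth = L/(kA) = 0.102/(0.0848·4.54) = 0.2649 K/W
  R_cast iron = L/(kA) = 9.42×10^-4/(53.3·4.54) = 3.893×10^-6 K/W
  R_conv,out = 1/(hA) = 1/(12.9·4.54) = 0.01707 K/W
ΣR = 4.608×10^-4 + 5.310×10^-5 + 0.2649 + 3.893×10^-6 + 0.01707 = 0.2825 K/W
Q = ΔT/ΣR = (125 °C − 29.5 °C)/0.2825 = 338 W

Q = 338 W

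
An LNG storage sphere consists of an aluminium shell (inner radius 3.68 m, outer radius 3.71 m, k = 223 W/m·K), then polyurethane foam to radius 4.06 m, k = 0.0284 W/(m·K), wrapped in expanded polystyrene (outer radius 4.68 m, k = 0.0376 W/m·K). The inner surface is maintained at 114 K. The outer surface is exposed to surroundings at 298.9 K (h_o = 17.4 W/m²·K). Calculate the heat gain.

Q = 1380 W

Series thermal resistances, inner to outer:
  R_aluminium = (1/3.68 − 1/3.71)/(4πk) = 0.002197/(4π·223) = 7.841×10^-7 K/W
  R_polyurethane foam = (1/3.71 − 1/4.06)/(4πk) = 0.02324/(4π·0.0284) = 0.06511 K/W
  R_expanded polystyrene = (1/4.06 − 1/4.68)/(4πk) = 0.03263/(4π·0.0376) = 0.06906 K/W
  R_conv,out = 1/(4πr²h) = 1/(4π·4.68²·17.4) = 2.088×10^-4 K/W
ΣR = 7.841×10^-7 + 0.06511 + 0.06906 + 2.088×10^-4 = 0.1344 K/W
Q = ΔT/ΣR = (114 K − 298.9 K)/0.1344 = -1380 W
(Negative Q ⇒ heat flows inward; heat gain = 1380 W.)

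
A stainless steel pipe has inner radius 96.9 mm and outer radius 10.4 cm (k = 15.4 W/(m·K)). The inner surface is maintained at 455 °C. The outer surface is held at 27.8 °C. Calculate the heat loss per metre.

Q' = 585 kW/m

Q' = 2πk·ΔT/ln(r₂/r₁) = 2π × 15.4 × 427.2 / ln(0.104/0.0969) = 5.85×10^5 W/m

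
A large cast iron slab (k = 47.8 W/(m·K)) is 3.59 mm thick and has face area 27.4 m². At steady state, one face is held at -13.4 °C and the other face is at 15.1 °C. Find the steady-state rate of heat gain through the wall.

Q = 10400 kW

Q = kA·ΔT/L = 47.8 × 27.4 × |-13.4 °C − 15.1 °C| / 0.00359 = 1.04×10^7 W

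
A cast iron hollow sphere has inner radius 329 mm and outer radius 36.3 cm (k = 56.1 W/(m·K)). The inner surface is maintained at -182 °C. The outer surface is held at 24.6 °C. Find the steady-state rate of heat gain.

Q = 512 kW

Q = 4πk·ΔT/(1/r₁ − 1/r₂) = 4π × 56.1 × 206.6 / (1/0.329 − 1/0.363) = 5.12×10^5 W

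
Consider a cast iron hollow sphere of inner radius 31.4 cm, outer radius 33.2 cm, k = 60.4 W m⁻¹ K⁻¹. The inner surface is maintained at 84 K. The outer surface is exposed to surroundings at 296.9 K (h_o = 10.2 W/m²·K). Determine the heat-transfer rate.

Q = 3000 W

Treat each layer as a resistance in series:
  R_cast iron = (1/0.314 − 1/0.332)/(4πk) = 0.1727/(4π·60.4) = 2.275×10^-4 K/W
  R_conv,out = 1/(4πr²h) = 1/(4π·0.332²·10.2) = 0.07078 K/W
ΣR = 2.275×10^-4 + 0.07078 = 0.07101 K/W
Q = ΔT/ΣR = (84 K − 296.9 K)/0.07101 = -3000 W
(Negative Q ⇒ heat flows inward; heat gain = 3000 W.)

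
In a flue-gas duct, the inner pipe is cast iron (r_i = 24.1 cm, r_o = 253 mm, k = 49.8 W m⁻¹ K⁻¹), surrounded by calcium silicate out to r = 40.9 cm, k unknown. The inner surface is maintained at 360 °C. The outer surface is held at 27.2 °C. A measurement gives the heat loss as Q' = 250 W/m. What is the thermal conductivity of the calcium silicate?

k = 0.0574 W/m·K

ΣR = ΔT/Q' = |360 − 27.2|/250 = 1.331 m·K/W
Known resistances:
  R'_cast iron = ln(0.253/0.241)/(2πk) = 0.04859/(2π·49.8) = 1.553×10^-4 m·K/W
R_calcium silicate = ΣR − ΣR_known = 1.331 − 1.553×10^-4 = 1.331 m·K/W
ln(r₂/r₁)/(2πk) = 1.331 ⇒ k = 0.4803/(2π·1.331) = 0.0574 W/m·K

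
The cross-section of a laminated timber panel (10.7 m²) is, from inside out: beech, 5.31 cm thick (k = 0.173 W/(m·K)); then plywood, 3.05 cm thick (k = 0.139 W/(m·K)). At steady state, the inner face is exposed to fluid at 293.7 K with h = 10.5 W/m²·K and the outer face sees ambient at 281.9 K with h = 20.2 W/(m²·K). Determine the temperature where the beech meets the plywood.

Treat each layer as a resistance in series:
  R_conv,in = 1/(hA) = 1/(10.5·10.7) = 0.008901 K/W
  R_beech = L/(kA) = 0.0531/(0.173·10.7) = 0.02869 K/W
  R_plywood = L/(kA) = 0.0305/(0.139·10.7) = 0.02051 K/W
  R_conv,out = 1/(hA) = 1/(20.2·10.7) = 0.004627 K/W
ΣR = 0.008901 + 0.02869 + 0.02051 + 0.004627 = 0.06273 K/W
Q = ΔT/ΣR = (293.7 K − 281.9 K)/0.06273 = 188.1 W
From the inner boundary to the beech/plywood interface, ΣR_partial = 0.03759 K/W.
T_interface = T_in − Q·ΣR_partial = 293.7 K − (188.1)(0.03759) = 286.6 K

T = 286.6 K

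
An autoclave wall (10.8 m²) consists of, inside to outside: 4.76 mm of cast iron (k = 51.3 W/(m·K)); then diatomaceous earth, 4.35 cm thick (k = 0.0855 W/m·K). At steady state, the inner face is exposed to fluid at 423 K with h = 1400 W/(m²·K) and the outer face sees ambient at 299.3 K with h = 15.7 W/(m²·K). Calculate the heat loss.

Treat each layer as a resistance in series:
  R_conv,in = 1/(hA) = 1/(1400·10.8) = 6.614×10^-5 K/W
  R_cast iron = L/(kA) = 0.00476/(51.3·10.8) = 8.591×10^-6 K/W
  R_diatomaceous earth = L/(kA) = 0.0435/(0.0855·10.8) = 0.04711 K/W
  R_conv,out = 1/(hA) = 1/(15.7·10.8) = 0.005898 K/W
ΣR = 6.614×10^-5 + 8.591×10^-6 + 0.04711 + 0.005898 = 0.05308 K/W
Q = ΔT/ΣR = (423 K − 299.3 K)/0.05308 = 2330 W

Q = 2330 W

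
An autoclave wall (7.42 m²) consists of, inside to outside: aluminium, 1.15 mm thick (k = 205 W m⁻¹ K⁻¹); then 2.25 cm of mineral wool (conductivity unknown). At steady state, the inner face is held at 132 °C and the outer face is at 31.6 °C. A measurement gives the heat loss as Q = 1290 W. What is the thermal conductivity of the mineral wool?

k = 0.0390 W/m·K

ΣR = ΔT/Q = |132 − 31.6|/1290 = 0.07783 K/W
Known resistances:
  R_aluminium = L/(kA) = 0.00115/(205·7.42) = 7.560×10^-7 K/W
R_mineral wool = ΣR − ΣR_known = 0.07783 − 7.560×10^-7 = 0.07783 K/W
L/(kA) = 0.07783 ⇒ k = 0.0225/(0.07783·7.42) = 0.0390 W/m·K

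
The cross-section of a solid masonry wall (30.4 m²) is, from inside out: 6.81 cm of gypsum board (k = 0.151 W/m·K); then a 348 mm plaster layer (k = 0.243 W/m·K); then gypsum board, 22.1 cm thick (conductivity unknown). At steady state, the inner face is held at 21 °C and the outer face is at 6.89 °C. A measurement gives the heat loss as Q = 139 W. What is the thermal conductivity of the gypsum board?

k = 0.184 W/m·K

ΣR = ΔT/Q = |21 − 6.89|/139 = 0.1015 K/W
Known resistances:
  R_gypsum board = L/(kA) = 0.0681/(0.151·30.4) = 0.01484 K/W
  R_plaster = L/(kA) = 0.348/(0.243·30.4) = 0.04711 K/W
R_gypsum board = ΣR − ΣR_known = 0.1015 − 0.06195 = 0.03955 K/W
L/(kA) = 0.03955 ⇒ k = 0.221/(0.03955·30.4) = 0.184 W/m·K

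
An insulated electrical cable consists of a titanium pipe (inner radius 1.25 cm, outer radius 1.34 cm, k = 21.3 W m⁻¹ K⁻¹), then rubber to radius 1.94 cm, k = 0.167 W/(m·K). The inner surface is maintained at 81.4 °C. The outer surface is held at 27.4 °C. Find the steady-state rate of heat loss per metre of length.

Q' = 153 W/m

Resistance network (inner→outer):
  R'_titanium = ln(0.0134/0.0125)/(2πk) = 0.06953/(2π·21.3) = 5.195×10^-4 m·K/W
  R'_rubber = ln(0.0194/0.0134)/(2πk) = 0.3700/(2π·0.167) = 0.3526 m·K/W
ΣR = 5.195×10^-4 + 0.3526 = 0.3531 m·K/W
Q' = ΔT/ΣR = (81.4 °C − 27.4 °C)/0.3531 = 153 W/m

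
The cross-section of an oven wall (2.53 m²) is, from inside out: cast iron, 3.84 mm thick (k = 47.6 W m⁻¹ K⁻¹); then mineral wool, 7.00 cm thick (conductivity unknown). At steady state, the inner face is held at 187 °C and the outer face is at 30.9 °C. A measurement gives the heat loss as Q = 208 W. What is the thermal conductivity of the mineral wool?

ΣR = ΔT/Q = |187 − 30.9|/208 = 0.7505 K/W
Known resistances:
  R_cast iron = L/(kA) = 0.00384/(47.6·2.53) = 3.189×10^-5 K/W
R_mineral wool = ΣR − ΣR_known = 0.7505 − 3.189×10^-5 = 0.7505 K/W
L/(kA) = 0.7505 ⇒ k = 0.0700/(0.7505·2.53) = 0.0369 W/m·K

k = 0.0369 W/m·K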